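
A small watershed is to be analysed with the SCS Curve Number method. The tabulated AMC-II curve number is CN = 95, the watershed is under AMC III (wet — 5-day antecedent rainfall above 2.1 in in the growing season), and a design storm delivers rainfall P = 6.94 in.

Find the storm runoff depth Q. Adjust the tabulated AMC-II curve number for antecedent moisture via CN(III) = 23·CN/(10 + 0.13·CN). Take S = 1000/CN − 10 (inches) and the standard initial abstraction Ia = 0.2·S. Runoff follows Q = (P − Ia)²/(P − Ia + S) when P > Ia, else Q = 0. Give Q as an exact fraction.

CN(III) from CN(II)=95: (23·95)/(10 + 0.13·95) = 43700/447 ≈ 97.763
Retention S: 1000/CN − 10 with CN=97.763 → S = 100/437 ≈ 0.229 in
Initial abstraction Ia = S/5 = (100/437)/5 = 20/437 ≈ 0.046 in
P − Ia = 6.940 − 0.046 = 150639/21850 ≈ 6.894 in (> 0, runoff occurs)
Q = (150639/21850)²/((150639/21850) + 100/437) = (22692108321/477422500)/(155639/21850) = 22692108321/3400712150 in ≈ 6.673 in

Q = 22692108321/3400712150 in ≈ 6.673 in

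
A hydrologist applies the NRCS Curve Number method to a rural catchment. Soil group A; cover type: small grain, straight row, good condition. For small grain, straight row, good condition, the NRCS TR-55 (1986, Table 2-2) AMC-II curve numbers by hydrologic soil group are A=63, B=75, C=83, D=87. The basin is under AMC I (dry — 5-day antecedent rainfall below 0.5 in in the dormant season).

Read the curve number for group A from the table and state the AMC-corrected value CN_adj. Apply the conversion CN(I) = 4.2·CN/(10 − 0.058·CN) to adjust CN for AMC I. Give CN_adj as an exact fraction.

NRCS table: small grain, straight row, good condition, soil group A → CN(II) = 63
Adjust CN=63 to AMC I: 4.2·63/(10 − 0.058·63) → (1323/5) ÷ (3173/500) = 132300/3173 ≈ 41.696

CN_adj = 132300/3173 ≈ 41.696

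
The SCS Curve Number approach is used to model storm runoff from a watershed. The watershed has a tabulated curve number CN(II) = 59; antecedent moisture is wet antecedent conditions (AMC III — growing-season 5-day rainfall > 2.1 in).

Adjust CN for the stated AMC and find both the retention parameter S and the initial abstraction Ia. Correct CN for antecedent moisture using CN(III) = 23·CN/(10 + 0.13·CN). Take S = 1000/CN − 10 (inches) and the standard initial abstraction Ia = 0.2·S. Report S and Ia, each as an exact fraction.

S = 4100/1357 in ≈ 3.021 in; Ia = 820/1357 in ≈ 0.604 in

Adjust CN=59 to AMC III: 23·59/(10 + 0.13·59) → 1357 ÷ (1767/100) = 135700/1767 ≈ 76.797
Retention S: 1000/CN − 10 with CN=76.797 → S = 4100/1357 ≈ 3.021 in
Ia = 0.2·(4100/1357) = 820/1357 in ≈ 0.604 in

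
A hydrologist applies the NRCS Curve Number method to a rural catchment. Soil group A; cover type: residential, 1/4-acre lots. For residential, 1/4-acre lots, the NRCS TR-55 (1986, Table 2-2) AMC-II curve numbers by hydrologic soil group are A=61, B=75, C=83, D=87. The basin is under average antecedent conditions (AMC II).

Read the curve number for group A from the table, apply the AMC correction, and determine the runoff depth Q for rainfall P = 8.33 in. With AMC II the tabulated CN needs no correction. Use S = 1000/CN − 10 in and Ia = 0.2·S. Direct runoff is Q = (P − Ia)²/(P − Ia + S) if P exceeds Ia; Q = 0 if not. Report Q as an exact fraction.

Q = 1850118169/500279300 in ≈ 3.698 in

NRCS table: residential, 1/4-acre lots, soil group A → CN(II) = 61
AMC II — tabulated CN = 61 applies directly.
Max retention: S = 1000/61 − 10 = 390/61 in (≈ 6.393 in)
Ia = 0.2·(390/61) = 78/61 in ≈ 1.279 in
Excess rainfall: 8.330 − 1.279 = 7.051 in; P > Ia so Q > 0
Q = (43013/6100)²/((43013/6100) + 390/61) = (1850118169/37210000)/(82013/6100) = 1850118169/500279300 in ≈ 3.698 in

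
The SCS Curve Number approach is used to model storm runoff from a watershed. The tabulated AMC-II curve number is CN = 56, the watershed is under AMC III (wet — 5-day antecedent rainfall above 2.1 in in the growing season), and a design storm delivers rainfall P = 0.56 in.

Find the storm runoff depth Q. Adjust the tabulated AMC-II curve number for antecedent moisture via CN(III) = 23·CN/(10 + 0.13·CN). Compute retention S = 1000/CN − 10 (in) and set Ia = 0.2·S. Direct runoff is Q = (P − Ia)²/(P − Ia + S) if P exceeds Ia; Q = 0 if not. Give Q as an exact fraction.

Wet (AMC III): CN(III) = 23·56/(10 + 0.13·56) = 1288/(432/25) = 4025/54 ≈ 74.537
S = 1000/(4025/54) − 10 = 550/161 in ≈ 3.416 in
Initial abstraction Ia = S/5 = (550/161)/5 = 110/161 ≈ 0.683 in
P = 0.560 ≤ Ia = 0.683 in: entire storm abstracted, Q = 0.

Q = 0 in ≈ 0.000 in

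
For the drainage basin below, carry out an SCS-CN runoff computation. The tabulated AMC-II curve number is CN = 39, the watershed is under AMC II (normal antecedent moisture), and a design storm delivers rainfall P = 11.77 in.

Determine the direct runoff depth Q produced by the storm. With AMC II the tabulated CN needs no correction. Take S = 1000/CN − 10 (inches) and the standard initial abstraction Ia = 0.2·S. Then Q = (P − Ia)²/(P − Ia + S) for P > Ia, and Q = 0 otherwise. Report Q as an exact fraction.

AMC II — tabulated CN = 39 applies directly.
Retention S: 1000/CN − 10 with CN=39.000 → S = 610/39 ≈ 15.641 in
Ia = 0.2S: 0.2·15.641 = 3.128 in (exactly 122/39)
Excess rainfall: 11.770 − 3.128 = 8.642 in; P > Ia so Q > 0
Runoff Q = (P−Ia)²/(P−Ia+S) = (8.642)²/(8.642+15.641) = 1135892209/369341700 ≈ 3.075 in

Q = 1135892209/369341700 in ≈ 3.075 in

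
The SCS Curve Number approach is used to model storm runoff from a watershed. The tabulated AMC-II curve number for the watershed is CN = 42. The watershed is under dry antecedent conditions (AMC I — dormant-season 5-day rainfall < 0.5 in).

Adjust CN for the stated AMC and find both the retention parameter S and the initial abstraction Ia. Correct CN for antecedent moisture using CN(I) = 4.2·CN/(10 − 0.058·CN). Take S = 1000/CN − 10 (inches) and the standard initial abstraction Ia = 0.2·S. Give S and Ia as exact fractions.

S = 14500/441 in ≈ 32.880 in; Ia = 2900/441 in ≈ 6.576 in

CN(I) from CN(II)=42: (4.2·42)/(10 − 0.058·42) = 44100/1891 ≈ 23.321
S = 1000/(44100/1891) − 10 = 14500/441 in ≈ 32.880 in
Ia = 0.2S: 0.2·32.880 = 6.576 in (exactly 2900/441)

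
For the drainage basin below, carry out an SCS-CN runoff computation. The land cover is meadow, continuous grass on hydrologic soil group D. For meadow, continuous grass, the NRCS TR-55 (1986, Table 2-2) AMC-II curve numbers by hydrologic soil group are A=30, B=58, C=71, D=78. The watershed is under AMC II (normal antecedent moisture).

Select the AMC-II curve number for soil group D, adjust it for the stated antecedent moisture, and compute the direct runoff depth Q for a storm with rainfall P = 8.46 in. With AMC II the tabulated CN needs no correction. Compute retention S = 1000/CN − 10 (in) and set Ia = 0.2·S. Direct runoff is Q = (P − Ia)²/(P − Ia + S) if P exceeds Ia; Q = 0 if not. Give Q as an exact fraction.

NRCS table: meadow, continuous grass, soil group D → CN(II) = 78
AMC II — tabulated CN = 78 applies directly.
Max retention: S = 1000/78 − 10 = 110/39 in (≈ 2.821 in)
Ia = 0.2·(110/39) = 22/39 in ≈ 0.564 in
Excess rainfall: 8.460 − 0.564 = 7.896 in; P > Ia so Q > 0
Q: (15397/1950)² ÷ (20897/1950) = 237067609/40749150 in (≈ 5.818 in)

Q = 237067609/40749150 in ≈ 5.818 in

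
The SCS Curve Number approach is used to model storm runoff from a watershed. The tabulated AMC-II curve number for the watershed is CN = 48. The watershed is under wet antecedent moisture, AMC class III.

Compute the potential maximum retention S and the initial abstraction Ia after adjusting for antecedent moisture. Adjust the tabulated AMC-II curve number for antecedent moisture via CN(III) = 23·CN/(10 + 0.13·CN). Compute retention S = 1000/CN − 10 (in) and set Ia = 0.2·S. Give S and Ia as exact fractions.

S = 325/69 in ≈ 4.710 in; Ia = 65/69 in ≈ 0.942 in

Wet (AMC III): CN(III) = 23·48/(10 + 0.13·48) = 1104/(406/25) = 13800/203 ≈ 67.980
Max retention: S = 1000/(13800/203) − 10 = 325/69 in (≈ 4.710 in)
Initial abstraction Ia = S/5 = (325/69)/5 = 65/69 ≈ 0.942 in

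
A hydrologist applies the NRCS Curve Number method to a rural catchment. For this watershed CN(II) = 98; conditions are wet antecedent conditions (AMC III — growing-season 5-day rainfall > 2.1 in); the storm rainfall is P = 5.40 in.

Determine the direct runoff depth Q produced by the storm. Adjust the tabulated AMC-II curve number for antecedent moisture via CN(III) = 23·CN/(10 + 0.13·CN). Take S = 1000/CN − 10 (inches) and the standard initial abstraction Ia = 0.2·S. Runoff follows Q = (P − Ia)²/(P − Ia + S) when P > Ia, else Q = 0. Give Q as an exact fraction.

Wet (AMC III): CN(III) = 23·98/(10 + 0.13·98) = 2254/(1137/50) = 112700/1137 ≈ 99.120
S = 1000/(112700/1137) − 10 = 100/1127 in ≈ 0.089 in
Ia = 0.2S: 0.2·0.089 = 0.018 in (exactly 20/1127)
Since P=5.400 > Ia=0.018: effective rainfall P−Ia = 30329/5635 in
Runoff Q = (P−Ia)²/(P−Ia+S) = (5.382)²/(5.382+0.089) = 919848241/173721415 ≈ 5.295 in

Q = 919848241/173721415 in ≈ 5.295 in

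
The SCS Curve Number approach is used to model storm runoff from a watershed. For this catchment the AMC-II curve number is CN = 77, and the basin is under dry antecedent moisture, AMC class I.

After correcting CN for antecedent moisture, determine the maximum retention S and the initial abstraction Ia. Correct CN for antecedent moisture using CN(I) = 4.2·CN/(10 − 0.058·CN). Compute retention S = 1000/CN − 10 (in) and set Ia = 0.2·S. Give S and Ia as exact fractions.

S = 11500/1617 in ≈ 7.112 in; Ia = 2300/1617 in ≈ 1.422 in

CN(I) from CN(II)=77: (4.2·77)/(10 − 0.058·77) = 161700/2767 ≈ 58.439
Retention S: 1000/CN − 10 with CN=58.439 → S = 11500/1617 ≈ 7.112 in
Initial abstraction Ia = S/5 = (11500/1617)/5 = 2300/1617 ≈ 1.422 in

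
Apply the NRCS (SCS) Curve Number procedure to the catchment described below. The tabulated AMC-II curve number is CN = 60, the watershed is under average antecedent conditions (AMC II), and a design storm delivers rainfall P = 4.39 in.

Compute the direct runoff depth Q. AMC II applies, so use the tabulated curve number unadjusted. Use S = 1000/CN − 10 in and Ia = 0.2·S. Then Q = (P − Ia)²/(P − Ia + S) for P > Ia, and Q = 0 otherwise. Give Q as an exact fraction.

CN(II) = 60; AMC II needs no correction.
Max retention: S = 1000/60 − 10 = 20/3 in (≈ 6.667 in)
Ia = 0.2·(20/3) = 4/3 in ≈ 1.333 in
Excess rainfall: 4.390 − 1.333 = 3.057 in; P > Ia so Q > 0
Q = (917/300)²/((917/300) + 20/3) = (840889/90000)/(2917/300) = 840889/875100 in ≈ 0.961 in

Q = 840889/875100 in ≈ 0.961 in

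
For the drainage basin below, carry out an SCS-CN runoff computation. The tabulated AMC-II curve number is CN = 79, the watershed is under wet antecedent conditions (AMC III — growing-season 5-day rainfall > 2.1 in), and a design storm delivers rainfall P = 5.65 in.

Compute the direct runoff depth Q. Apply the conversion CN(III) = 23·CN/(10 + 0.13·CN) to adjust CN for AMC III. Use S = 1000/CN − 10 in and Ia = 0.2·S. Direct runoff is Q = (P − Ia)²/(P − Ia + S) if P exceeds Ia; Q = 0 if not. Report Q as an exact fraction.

Q = 38777880241/8682389140 in ≈ 4.466 in

CN(III) from CN(II)=79: (23·79)/(10 + 0.13·79) = 181700/2027 ≈ 89.640
Retention S: 1000/CN − 10 with CN=89.640 → S = 2100/1817 ≈ 1.156 in
Initial abstraction Ia = S/5 = (2100/1817)/5 = 420/1817 ≈ 0.231 in
P − Ia = 5.650 − 0.231 = 196921/36340 ≈ 5.419 in (> 0, runoff occurs)
Q: (196921/36340)² ÷ (238921/36340) = 38777880241/8682389140 in (≈ 4.466 in)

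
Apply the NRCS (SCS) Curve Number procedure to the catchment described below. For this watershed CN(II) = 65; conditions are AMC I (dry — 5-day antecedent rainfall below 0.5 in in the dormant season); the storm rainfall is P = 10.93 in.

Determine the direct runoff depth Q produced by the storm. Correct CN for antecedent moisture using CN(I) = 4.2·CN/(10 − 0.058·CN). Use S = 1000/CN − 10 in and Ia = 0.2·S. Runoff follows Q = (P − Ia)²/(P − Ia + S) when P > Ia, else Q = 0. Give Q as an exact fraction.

Adjust CN=65 to AMC I: 4.2·65/(10 − 0.058·65) → 273 ÷ (623/100) = 3900/89 ≈ 43.820
S = 1000/(3900/89) − 10 = 500/39 in ≈ 12.821 in
Ia = 0.2·(500/39) = 100/39 in ≈ 2.564 in
Excess rainfall: 10.930 − 2.564 = 8.366 in; P > Ia so Q > 0
Q: (32627/3900)² ÷ (82627/3900) = 1064521129/322245300 in (≈ 3.303 in)

Q = 1064521129/322245300 in ≈ 3.303 in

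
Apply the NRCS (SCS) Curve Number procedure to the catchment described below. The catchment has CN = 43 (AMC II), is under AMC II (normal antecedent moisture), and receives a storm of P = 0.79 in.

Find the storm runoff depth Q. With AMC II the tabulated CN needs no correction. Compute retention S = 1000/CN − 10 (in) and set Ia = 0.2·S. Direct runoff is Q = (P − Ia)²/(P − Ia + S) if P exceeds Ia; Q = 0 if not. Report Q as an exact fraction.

Q = 0 in ≈ 0.000 in

AMC II — tabulated CN = 43 applies directly.
Max retention: S = 1000/43 − 10 = 570/43 in (≈ 13.256 in)
Initial abstraction Ia = S/5 = (570/43)/5 = 114/43 ≈ 2.651 in
P = 0.790 ≤ Ia = 2.651 in: entire storm abstracted, Q = 0.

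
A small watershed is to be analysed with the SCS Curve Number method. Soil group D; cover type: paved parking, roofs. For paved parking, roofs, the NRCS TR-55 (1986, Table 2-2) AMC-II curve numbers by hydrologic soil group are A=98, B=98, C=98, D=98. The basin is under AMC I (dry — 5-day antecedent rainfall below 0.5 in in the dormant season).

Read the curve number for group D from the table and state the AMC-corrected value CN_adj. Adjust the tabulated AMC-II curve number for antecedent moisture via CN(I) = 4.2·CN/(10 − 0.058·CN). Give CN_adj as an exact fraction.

CN_adj = 102900/1079 ≈ 95.366

NRCS table: paved parking, roofs, soil group D → CN(II) = 98
Adjust CN=98 to AMC I: 4.2·98/(10 − 0.058·98) → (2058/5) ÷ (1079/250) = 102900/1079 ≈ 95.366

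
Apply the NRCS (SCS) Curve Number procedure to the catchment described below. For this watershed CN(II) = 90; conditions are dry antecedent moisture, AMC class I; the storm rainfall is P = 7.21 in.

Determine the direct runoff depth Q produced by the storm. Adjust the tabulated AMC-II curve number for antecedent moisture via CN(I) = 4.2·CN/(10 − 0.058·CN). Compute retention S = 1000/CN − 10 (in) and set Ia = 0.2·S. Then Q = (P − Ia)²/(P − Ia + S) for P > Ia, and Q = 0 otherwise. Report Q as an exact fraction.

CN(I) from CN(II)=90: (4.2·90)/(10 − 0.058·90) = 18900/239 ≈ 79.079
Retention S: 1000/CN − 10 with CN=79.079 → S = 500/189 ≈ 2.646 in
Initial abstraction Ia = S/5 = (500/189)/5 = 100/189 ≈ 0.529 in
P − Ia = 7.210 − 0.529 = 126269/18900 ≈ 6.681 in (> 0, runoff occurs)
Q = (126269/18900)²/((126269/18900) + 500/189) = (15943860361/357210000)/(176269/18900) = 15943860361/3331484100 in ≈ 4.786 in

Q = 15943860361/3331484100 in ≈ 4.786 in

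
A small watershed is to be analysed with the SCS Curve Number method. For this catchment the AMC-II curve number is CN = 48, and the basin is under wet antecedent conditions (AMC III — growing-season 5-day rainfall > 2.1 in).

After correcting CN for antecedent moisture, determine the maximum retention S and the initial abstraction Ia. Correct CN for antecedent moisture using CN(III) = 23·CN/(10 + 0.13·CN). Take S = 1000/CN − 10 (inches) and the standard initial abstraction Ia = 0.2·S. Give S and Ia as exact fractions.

S = 325/69 in ≈ 4.710 in; Ia = 65/69 in ≈ 0.942 in

Wet (AMC III): CN(III) = 23·48/(10 + 0.13·48) = 1104/(406/25) = 13800/203 ≈ 67.980
S = 1000/(13800/203) − 10 = 325/69 in ≈ 4.710 in
Ia = 0.2·(325/69) = 65/69 in ≈ 0.942 in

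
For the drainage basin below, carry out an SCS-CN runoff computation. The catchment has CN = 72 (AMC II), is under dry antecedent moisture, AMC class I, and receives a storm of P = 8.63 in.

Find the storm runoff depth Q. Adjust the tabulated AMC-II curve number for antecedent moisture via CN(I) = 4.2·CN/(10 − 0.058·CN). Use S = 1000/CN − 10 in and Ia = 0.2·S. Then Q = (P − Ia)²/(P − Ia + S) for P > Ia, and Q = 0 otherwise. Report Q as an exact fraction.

Adjust CN=72 to AMC I: 4.2·72/(10 − 0.058·72) → (1512/5) ÷ (728/125) = 675/13 ≈ 51.923
Max retention: S = 1000/(675/13) − 10 = 250/27 in (≈ 9.259 in)
Ia = 0.2·(250/27) = 50/27 in ≈ 1.852 in
Since P=8.630 > Ia=1.852: effective rainfall P−Ia = 18301/2700 in
Q = (18301/2700)²/((18301/2700) + 250/27) = (334926601/7290000)/(43301/2700) = 334926601/116912700 in ≈ 2.865 in

Q = 334926601/116912700 in ≈ 2.865 in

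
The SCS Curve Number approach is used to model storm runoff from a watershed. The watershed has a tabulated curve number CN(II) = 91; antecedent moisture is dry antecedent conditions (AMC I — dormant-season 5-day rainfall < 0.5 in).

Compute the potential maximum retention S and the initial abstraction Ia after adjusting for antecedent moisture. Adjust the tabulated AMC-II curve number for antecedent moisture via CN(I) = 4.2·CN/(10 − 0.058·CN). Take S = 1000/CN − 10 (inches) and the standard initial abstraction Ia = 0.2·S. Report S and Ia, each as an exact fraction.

S = 1500/637 in ≈ 2.355 in; Ia = 300/637 in ≈ 0.471 in

Dry (AMC I): CN(I) = 4.2·91/(10 − 0.058·91) = (1911/5)/(2361/500) = 63700/787 ≈ 80.940
Max retention: S = 1000/(63700/787) − 10 = 1500/637 in (≈ 2.355 in)
Initial abstraction Ia = S/5 = (1500/637)/5 = 300/637 ≈ 0.471 in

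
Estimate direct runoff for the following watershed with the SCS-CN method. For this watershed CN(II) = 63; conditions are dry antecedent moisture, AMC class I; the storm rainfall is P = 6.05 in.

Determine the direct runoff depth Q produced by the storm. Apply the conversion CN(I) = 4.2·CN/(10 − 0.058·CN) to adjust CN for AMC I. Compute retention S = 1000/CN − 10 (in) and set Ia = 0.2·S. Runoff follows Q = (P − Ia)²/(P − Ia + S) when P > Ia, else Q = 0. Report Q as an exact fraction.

Q = 7410282889/12067956180 in ≈ 0.614 in

Dry (AMC I): CN(I) = 4.2·63/(10 − 0.058·63) = (1323/5)/(3173/500) = 132300/3173 ≈ 41.696
Max retention: S = 1000/(132300/3173) − 10 = 18500/1323 in (≈ 13.983 in)
Ia = 0.2·(18500/1323) = 3700/1323 in ≈ 2.797 in
Excess rainfall: 6.050 − 2.797 = 3.253 in; P > Ia so Q > 0
Q: (86083/26460)² ÷ (456083/26460) = 7410282889/12067956180 in (≈ 0.614 in)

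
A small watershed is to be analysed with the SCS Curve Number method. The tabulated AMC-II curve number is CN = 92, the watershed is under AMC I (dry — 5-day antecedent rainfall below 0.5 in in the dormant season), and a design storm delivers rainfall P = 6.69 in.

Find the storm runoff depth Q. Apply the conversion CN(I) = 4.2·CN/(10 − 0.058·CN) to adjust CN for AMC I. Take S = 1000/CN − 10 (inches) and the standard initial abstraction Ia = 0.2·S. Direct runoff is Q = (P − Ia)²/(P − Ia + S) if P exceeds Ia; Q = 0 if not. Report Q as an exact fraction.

CN(I) from CN(II)=92: (4.2·92)/(10 − 0.058·92) = 48300/583 ≈ 82.847
Max retention: S = 1000/(48300/583) − 10 = 1000/483 in (≈ 2.070 in)
Initial abstraction Ia = S/5 = (1000/483)/5 = 200/483 ≈ 0.414 in
Since P=6.690 > Ia=0.414: effective rainfall P−Ia = 303127/48300 in
Q: (303127/48300)² ÷ (403127/48300) = 91885978129/19471034100 in (≈ 4.719 in)

Q = 91885978129/19471034100 in ≈ 4.719 in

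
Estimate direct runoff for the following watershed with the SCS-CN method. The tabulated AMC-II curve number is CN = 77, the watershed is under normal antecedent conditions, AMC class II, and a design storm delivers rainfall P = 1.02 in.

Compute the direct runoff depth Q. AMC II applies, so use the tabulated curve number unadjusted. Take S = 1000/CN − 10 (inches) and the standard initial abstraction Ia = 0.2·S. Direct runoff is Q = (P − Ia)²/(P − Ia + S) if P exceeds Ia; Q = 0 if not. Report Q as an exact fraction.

Q = 2647129/50538950 in ≈ 0.052 in

Average conditions: CN = 77 (no AMC adjustment).
S = 1000/77 − 10 = 230/77 in ≈ 2.987 in
Ia = 0.2S: 0.2·2.987 = 0.597 in (exactly 46/77)
Since P=1.020 > Ia=0.597: effective rainfall P−Ia = 1627/3850 in
Runoff Q = (P−Ia)²/(P−Ia+S) = (0.423)²/(0.423+2.987) = 2647129/50538950 ≈ 0.052 in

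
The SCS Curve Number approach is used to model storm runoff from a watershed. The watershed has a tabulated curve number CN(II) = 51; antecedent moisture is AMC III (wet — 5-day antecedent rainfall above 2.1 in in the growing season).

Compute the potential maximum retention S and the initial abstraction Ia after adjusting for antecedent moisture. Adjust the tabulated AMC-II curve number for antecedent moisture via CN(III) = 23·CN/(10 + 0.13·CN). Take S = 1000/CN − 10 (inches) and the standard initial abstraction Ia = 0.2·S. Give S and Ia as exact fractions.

S = 4900/1173 in ≈ 4.177 in; Ia = 980/1173 in ≈ 0.835 in

CN(III) from CN(II)=51: (23·51)/(10 + 0.13·51) = 117300/1663 ≈ 70.535
Retention S: 1000/CN − 10 with CN=70.535 → S = 4900/1173 ≈ 4.177 in
Ia = 0.2S: 0.2·4.177 = 0.835 in (exactly 980/1173)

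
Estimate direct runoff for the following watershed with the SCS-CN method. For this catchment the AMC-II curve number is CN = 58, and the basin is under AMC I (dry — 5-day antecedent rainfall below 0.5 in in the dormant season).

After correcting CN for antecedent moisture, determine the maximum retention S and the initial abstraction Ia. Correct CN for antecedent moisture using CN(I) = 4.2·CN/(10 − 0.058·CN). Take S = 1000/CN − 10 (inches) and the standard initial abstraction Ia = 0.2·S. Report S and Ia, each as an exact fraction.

Adjust CN=58 to AMC I: 4.2·58/(10 − 0.058·58) → (1218/5) ÷ (1659/250) = 2900/79 ≈ 36.709
Retention S: 1000/CN − 10 with CN=36.709 → S = 500/29 ≈ 17.241 in
Ia = 0.2·(500/29) = 100/29 in ≈ 3.448 in

S = 500/29 in ≈ 17.241 in; Ia = 100/29 in ≈ 3.448 in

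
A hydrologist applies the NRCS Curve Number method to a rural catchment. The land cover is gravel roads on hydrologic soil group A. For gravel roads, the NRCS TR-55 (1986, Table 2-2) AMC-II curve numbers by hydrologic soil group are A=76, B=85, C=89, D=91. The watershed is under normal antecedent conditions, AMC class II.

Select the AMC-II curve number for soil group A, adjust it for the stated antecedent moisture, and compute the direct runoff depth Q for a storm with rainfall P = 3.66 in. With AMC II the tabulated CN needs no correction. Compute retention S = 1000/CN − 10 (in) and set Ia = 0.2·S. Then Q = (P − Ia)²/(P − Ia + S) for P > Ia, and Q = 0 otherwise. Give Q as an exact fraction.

NRCS table: gravel roads, soil group A → CN(II) = 76
AMC II — tabulated CN = 76 applies directly.
S = 1000/76 − 10 = 60/19 in ≈ 3.158 in
Ia = 0.2·(60/19) = 12/19 in ≈ 0.632 in
Excess rainfall: 3.660 − 0.632 = 3.028 in; P > Ia so Q > 0
Q: (2877/950)² ÷ (5877/950) = 919681/620350 in (≈ 1.483 in)

Q = 919681/620350 in ≈ 1.483 in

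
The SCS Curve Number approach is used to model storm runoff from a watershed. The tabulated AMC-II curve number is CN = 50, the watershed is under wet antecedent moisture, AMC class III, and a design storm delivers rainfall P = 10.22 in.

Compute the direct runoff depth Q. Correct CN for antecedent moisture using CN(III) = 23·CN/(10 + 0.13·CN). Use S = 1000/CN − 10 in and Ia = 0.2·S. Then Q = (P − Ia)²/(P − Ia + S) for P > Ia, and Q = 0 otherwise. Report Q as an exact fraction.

CN(III) from CN(II)=50: (23·50)/(10 + 0.13·50) = 2300/33 ≈ 69.697
Retention S: 1000/CN − 10 with CN=69.697 → S = 100/23 ≈ 4.348 in
Initial abstraction Ia = S/5 = (100/23)/5 = 20/23 ≈ 0.870 in
Excess rainfall: 10.220 − 0.870 = 9.350 in; P > Ia so Q > 0
Q = (10753/1150)²/((10753/1150) + 100/23) = (115627009/1322500)/(15753/1150) = 115627009/18115950 in ≈ 6.383 in

Q = 115627009/18115950 in ≈ 6.383 in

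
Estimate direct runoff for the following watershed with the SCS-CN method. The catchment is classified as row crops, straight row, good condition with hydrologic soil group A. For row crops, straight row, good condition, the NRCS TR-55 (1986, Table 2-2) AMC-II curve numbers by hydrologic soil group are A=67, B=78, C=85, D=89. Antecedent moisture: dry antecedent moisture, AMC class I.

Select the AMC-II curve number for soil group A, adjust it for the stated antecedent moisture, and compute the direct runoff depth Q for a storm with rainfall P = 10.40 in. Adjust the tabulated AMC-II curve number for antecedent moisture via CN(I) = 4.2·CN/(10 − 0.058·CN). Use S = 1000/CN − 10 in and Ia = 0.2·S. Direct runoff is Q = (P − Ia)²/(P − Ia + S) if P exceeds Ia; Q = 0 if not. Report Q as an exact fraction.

Q = 89189136/27194965 in ≈ 3.280 in

NRCS table: row crops, straight row, good condition, soil group A → CN(II) = 67
CN(I) from CN(II)=67: (4.2·67)/(10 − 0.058·67) = 46900/1019 ≈ 46.026
Max retention: S = 1000/(46900/1019) − 10 = 5500/469 in (≈ 11.727 in)
Ia = 0.2S: 0.2·11.727 = 2.345 in (exactly 1100/469)
Excess rainfall: 10.400 − 2.345 = 8.055 in; P > Ia so Q > 0
Runoff Q = (P−Ia)²/(P−Ia+S) = (8.055)²/(8.055+11.727) = 89189136/27194965 ≈ 3.280 in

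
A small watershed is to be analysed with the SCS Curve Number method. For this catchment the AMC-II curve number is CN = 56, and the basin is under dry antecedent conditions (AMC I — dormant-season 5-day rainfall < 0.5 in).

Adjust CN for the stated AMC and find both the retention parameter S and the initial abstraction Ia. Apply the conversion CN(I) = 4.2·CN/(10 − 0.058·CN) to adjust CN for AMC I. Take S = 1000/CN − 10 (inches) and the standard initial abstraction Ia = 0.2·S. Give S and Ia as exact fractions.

S = 2750/147 in ≈ 18.707 in; Ia = 550/147 in ≈ 3.741 in

Adjust CN=56 to AMC I: 4.2·56/(10 − 0.058·56) → (1176/5) ÷ (844/125) = 7350/211 ≈ 34.834
Retention S: 1000/CN − 10 with CN=34.834 → S = 2750/147 ≈ 18.707 in
Ia = 0.2S: 0.2·18.707 = 3.741 in (exactly 550/147)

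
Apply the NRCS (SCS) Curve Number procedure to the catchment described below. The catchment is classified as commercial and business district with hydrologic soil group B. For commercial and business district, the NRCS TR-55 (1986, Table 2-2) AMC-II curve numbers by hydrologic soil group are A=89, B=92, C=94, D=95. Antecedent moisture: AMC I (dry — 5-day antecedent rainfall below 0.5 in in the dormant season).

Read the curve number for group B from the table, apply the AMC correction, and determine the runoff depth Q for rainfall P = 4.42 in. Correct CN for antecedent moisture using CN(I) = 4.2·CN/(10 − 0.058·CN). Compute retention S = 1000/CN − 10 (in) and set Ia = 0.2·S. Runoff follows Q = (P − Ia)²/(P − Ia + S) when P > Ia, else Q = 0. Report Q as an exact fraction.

NRCS table: commercial and business district, soil group B → CN(II) = 92
Adjust CN=92 to AMC I: 4.2·92/(10 − 0.058·92) → (1932/5) ÷ (583/125) = 48300/583 ≈ 82.847
Max retention: S = 1000/(48300/583) − 10 = 1000/483 in (≈ 2.070 in)
Ia = 0.2·(1000/483) = 200/483 in ≈ 0.414 in
Since P=4.420 > Ia=0.414: effective rainfall P−Ia = 96743/24150 in
Q = (96743/24150)²/((96743/24150) + 1000/483) = (9359208049/583222500)/(146743/24150) = 9359208049/3543843450 in ≈ 2.641 in

Q = 9359208049/3543843450 in ≈ 2.641 in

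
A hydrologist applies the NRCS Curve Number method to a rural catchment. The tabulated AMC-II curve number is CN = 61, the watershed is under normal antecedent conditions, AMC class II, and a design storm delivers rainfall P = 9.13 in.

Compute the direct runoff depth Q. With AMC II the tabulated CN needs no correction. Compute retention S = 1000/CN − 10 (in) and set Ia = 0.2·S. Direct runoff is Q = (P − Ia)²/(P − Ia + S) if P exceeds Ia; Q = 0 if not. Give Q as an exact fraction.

Q = 2293739449/530047300 in ≈ 4.327 in

Average conditions: CN = 61 (no AMC adjustment).
S = 1000/61 − 10 = 390/61 in ≈ 6.393 in
Ia = 0.2S: 0.2·6.393 = 1.279 in (exactly 78/61)
P − Ia = 9.130 − 1.279 = 47893/6100 ≈ 7.851 in (> 0, runoff occurs)
Q = (47893/6100)²/((47893/6100) + 390/61) = (2293739449/37210000)/(86893/6100) = 2293739449/530047300 in ≈ 4.327 in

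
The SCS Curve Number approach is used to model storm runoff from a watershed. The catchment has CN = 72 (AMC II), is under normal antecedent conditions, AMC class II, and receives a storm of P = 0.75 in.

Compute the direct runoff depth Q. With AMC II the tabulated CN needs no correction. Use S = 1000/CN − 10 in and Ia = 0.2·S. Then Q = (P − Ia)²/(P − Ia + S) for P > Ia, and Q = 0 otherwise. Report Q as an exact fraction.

Q = 0 in ≈ 0.000 in

Average conditions: CN = 72 (no AMC adjustment).
Retention S: 1000/CN − 10 with CN=72.000 → S = 35/9 ≈ 3.889 in
Initial abstraction Ia = S/5 = (35/9)/5 = 7/9 ≈ 0.778 in
P = 0.750 ≤ Ia = 0.778 in: entire storm abstracted, Q = 0.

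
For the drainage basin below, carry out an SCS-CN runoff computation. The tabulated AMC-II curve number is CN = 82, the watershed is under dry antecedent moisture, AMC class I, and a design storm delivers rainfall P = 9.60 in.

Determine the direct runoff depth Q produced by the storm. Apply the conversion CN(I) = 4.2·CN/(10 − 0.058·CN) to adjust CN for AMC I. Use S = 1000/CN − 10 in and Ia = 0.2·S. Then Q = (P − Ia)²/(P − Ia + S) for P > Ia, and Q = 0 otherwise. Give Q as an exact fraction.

Q = 3139587/591220 in ≈ 5.310 in

Dry (AMC I): CN(I) = 4.2·82/(10 − 0.058·82) = (1722/5)/(1311/250) = 28700/437 ≈ 65.675
Retention S: 1000/CN − 10 with CN=65.675 → S = 1500/287 ≈ 5.226 in
Initial abstraction Ia = S/5 = (1500/287)/5 = 300/287 ≈ 1.045 in
P − Ia = 9.600 − 1.045 = 12276/1435 ≈ 8.555 in (> 0, runoff occurs)
Q = (12276/1435)²/((12276/1435) + 1500/287) = (150700176/2059225)/(19776/1435) = 3139587/591220 in ≈ 5.310 in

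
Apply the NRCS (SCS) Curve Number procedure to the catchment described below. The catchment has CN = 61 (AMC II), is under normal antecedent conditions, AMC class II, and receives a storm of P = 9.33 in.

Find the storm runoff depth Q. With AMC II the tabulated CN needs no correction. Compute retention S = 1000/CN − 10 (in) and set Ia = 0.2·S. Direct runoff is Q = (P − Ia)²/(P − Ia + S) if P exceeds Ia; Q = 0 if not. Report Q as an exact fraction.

Average conditions: CN = 61 (no AMC adjustment).
Max retention: S = 1000/61 − 10 = 390/61 in (≈ 6.393 in)
Ia = 0.2·(390/61) = 78/61 in ≈ 1.279 in
Since P=9.330 > Ia=1.279: effective rainfall P−Ia = 49113/6100 in
Q: (49113/6100)² ÷ (88113/6100) = 804028923/179163100 in (≈ 4.488 in)

Q = 804028923/179163100 in ≈ 4.488 in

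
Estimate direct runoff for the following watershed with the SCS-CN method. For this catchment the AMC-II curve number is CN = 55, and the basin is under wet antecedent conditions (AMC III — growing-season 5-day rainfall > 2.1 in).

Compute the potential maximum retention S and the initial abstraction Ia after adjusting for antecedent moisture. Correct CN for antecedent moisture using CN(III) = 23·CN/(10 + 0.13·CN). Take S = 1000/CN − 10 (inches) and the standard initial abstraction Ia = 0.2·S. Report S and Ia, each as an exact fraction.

CN(III) from CN(II)=55: (23·55)/(10 + 0.13·55) = 25300/343 ≈ 73.761
Max retention: S = 1000/(25300/343) − 10 = 900/253 in (≈ 3.557 in)
Ia = 0.2S: 0.2·3.557 = 0.711 in (exactly 180/253)

S = 900/253 in ≈ 3.557 in; Ia = 180/253 in ≈ 0.711 in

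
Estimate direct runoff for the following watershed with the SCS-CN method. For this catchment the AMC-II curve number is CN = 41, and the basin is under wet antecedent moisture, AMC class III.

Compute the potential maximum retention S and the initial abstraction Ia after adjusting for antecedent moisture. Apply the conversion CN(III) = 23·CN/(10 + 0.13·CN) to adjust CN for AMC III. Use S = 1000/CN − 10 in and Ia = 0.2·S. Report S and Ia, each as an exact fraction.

S = 5900/943 in ≈ 6.257 in; Ia = 1180/943 in ≈ 1.251 in

Wet (AMC III): CN(III) = 23·41/(10 + 0.13·41) = 943/(1533/100) = 94300/1533 ≈ 61.513
Max retention: S = 1000/(94300/1533) − 10 = 5900/943 in (≈ 6.257 in)
Initial abstraction Ia = S/5 = (5900/943)/5 = 1180/943 ≈ 1.251 in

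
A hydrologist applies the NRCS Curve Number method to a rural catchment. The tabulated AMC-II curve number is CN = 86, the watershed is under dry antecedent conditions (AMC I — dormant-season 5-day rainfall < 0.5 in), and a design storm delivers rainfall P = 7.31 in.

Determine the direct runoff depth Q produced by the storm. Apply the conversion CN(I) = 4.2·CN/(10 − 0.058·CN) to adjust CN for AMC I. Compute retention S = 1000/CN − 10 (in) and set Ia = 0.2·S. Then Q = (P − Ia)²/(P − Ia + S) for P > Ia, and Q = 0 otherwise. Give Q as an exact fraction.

CN(I) from CN(II)=86: (4.2·86)/(10 − 0.058·86) = 12900/179 ≈ 72.067
S = 1000/(12900/179) − 10 = 500/129 in ≈ 3.876 in
Initial abstraction Ia = S/5 = (500/129)/5 = 100/129 ≈ 0.775 in
P − Ia = 7.310 − 0.775 = 84299/12900 ≈ 6.535 in (> 0, runoff occurs)
Q: (84299/12900)² ÷ (134299/12900) = 7106321401/1732457100 in (≈ 4.102 in)

Q = 7106321401/1732457100 in ≈ 4.102 in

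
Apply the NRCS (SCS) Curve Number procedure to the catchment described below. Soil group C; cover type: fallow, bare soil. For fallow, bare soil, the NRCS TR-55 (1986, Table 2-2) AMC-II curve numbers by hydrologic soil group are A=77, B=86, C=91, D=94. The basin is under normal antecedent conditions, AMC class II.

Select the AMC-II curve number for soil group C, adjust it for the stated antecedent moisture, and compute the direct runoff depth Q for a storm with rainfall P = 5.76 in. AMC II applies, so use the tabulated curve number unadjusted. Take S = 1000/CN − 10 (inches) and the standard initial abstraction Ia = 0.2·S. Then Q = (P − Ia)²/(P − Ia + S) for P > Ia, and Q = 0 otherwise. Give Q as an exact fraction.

NRCS table: fallow, bare soil, soil group C → CN(II) = 91
CN(II) = 91; AMC II needs no correction.
Retention S: 1000/CN − 10 with CN=91.000 → S = 90/91 ≈ 0.989 in
Ia = 0.2·(90/91) = 18/91 in ≈ 0.198 in
P − Ia = 5.760 − 0.198 = 12654/2275 ≈ 5.562 in (> 0, runoff occurs)
Q: (12654/2275)² ÷ (14904/2275) = 494209/104650 in (≈ 4.722 in)

Q = 494209/104650 in ≈ 4.722 in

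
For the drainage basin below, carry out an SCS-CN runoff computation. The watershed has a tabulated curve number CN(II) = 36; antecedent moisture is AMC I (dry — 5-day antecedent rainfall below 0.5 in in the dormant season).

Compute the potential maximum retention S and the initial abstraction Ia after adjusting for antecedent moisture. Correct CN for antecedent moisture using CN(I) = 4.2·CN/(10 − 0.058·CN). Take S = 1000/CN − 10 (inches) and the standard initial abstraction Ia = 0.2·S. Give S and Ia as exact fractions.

S = 8000/189 in ≈ 42.328 in; Ia = 1600/189 in ≈ 8.466 in

CN(I) from CN(II)=36: (4.2·36)/(10 − 0.058·36) = 18900/989 ≈ 19.110
Retention S: 1000/CN − 10 with CN=19.110 → S = 8000/189 ≈ 42.328 in
Ia = 0.2·(8000/189) = 1600/189 in ≈ 8.466 in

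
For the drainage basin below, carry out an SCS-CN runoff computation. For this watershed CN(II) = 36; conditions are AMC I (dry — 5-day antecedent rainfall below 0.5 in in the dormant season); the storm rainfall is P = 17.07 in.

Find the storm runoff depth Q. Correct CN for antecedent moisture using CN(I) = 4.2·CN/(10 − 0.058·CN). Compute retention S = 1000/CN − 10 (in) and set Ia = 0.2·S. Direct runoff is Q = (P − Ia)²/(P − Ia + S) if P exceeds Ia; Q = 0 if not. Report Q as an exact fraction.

CN(I) from CN(II)=36: (4.2·36)/(10 − 0.058·36) = 18900/989 ≈ 19.110
Max retention: S = 1000/(18900/989) − 10 = 8000/189 in (≈ 42.328 in)
Initial abstraction Ia = S/5 = (8000/189)/5 = 1600/189 ≈ 8.466 in
Excess rainfall: 17.070 − 8.466 = 8.604 in; P > Ia so Q > 0
Q = (162623/18900)²/((162623/18900) + 8000/189) = (26446240129/357210000)/(962623/18900) = 26446240129/18193574700 in ≈ 1.454 in

Q = 26446240129/18193574700 in ≈ 1.454 in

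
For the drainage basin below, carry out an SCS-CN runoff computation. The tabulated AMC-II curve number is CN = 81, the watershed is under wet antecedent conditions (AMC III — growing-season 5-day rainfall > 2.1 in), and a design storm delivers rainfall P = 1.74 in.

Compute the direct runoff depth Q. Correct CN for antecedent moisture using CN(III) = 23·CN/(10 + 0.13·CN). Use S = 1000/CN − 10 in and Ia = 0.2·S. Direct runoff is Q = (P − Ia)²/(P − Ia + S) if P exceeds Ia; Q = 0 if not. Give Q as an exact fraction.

Q = 20472172561/22177245150 in ≈ 0.923 in

CN(III) from CN(II)=81: (23·81)/(10 + 0.13·81) = 186300/2053 ≈ 90.745
S = 1000/(186300/2053) − 10 = 1900/1863 in ≈ 1.020 in
Ia = 0.2·(1900/1863) = 380/1863 in ≈ 0.204 in
P − Ia = 1.740 − 0.204 = 143081/93150 ≈ 1.536 in (> 0, runoff occurs)
Runoff Q = (P−Ia)²/(P−Ia+S) = (1.536)²/(1.536+1.020) = 20472172561/22177245150 ≈ 0.923 in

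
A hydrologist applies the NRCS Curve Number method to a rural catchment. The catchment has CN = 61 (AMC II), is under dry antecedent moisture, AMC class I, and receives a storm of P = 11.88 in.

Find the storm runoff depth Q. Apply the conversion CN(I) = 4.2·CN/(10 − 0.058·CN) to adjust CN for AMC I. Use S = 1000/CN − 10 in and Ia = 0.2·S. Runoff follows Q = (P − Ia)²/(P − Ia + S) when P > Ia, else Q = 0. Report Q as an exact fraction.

Q = 8896073761/2741542825 in ≈ 3.245 in

Adjust CN=61 to AMC I: 4.2·61/(10 − 0.058·61) → (1281/5) ÷ (3231/500) = 42700/1077 ≈ 39.647
Retention S: 1000/CN − 10 with CN=39.647 → S = 6500/427 ≈ 15.222 in
Ia = 0.2·(6500/427) = 1300/427 in ≈ 3.044 in
Since P=11.880 > Ia=3.044: effective rainfall P−Ia = 94319/10675 in
Q = (94319/10675)²/((94319/10675) + 6500/427) = (8896073761/113955625)/(256819/10675) = 8896073761/2741542825 in ≈ 3.245 in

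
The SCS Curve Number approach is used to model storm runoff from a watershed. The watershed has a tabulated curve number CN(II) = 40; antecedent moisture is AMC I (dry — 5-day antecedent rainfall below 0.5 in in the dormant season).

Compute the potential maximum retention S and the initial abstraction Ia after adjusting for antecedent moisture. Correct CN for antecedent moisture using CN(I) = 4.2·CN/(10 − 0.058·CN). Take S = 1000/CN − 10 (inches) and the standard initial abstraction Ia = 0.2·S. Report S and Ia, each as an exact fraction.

CN(I) from CN(II)=40: (4.2·40)/(10 − 0.058·40) = 175/8 ≈ 21.875
S = 1000/(175/8) − 10 = 250/7 in ≈ 35.714 in
Ia = 0.2S: 0.2·35.714 = 7.143 in (exactly 50/7)

S = 250/7 in ≈ 35.714 in; Ia = 50/7 in ≈ 7.143 in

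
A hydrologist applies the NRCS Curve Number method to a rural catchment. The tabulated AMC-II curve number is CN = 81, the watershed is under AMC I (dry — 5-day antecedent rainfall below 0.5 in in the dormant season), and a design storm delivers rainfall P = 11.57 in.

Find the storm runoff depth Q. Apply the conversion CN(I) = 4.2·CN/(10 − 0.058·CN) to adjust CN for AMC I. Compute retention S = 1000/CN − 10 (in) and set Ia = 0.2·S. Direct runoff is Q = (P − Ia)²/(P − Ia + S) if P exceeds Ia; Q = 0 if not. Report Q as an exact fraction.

Dry (AMC I): CN(I) = 4.2·81/(10 − 0.058·81) = (1701/5)/(2651/500) = 170100/2651 ≈ 64.164
Retention S: 1000/CN − 10 with CN=64.164 → S = 9500/1701 ≈ 5.585 in
Ia = 0.2·(9500/1701) = 1900/1701 in ≈ 1.117 in
P − Ia = 11.570 − 1.117 = 1778057/170100 ≈ 10.453 in (> 0, runoff occurs)
Runoff Q = (P−Ia)²/(P−Ia+S) = (10.453)²/(10.453+5.585) = 3161486695249/464042495700 ≈ 6.813 in

Q = 3161486695249/464042495700 in ≈ 6.813 in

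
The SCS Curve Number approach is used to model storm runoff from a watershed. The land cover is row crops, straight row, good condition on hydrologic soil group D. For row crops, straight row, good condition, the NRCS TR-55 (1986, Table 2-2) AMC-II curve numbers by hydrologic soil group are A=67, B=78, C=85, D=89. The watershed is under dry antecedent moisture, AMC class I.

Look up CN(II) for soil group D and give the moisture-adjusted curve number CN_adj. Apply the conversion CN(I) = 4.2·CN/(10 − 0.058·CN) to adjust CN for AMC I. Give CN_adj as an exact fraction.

NRCS table: row crops, straight row, good condition, soil group D → CN(II) = 89
Dry (AMC I): CN(I) = 4.2·89/(10 − 0.058·89) = (1869/5)/(2419/500) = 186900/2419 ≈ 77.263

CN_adj = 186900/2419 ≈ 77.263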